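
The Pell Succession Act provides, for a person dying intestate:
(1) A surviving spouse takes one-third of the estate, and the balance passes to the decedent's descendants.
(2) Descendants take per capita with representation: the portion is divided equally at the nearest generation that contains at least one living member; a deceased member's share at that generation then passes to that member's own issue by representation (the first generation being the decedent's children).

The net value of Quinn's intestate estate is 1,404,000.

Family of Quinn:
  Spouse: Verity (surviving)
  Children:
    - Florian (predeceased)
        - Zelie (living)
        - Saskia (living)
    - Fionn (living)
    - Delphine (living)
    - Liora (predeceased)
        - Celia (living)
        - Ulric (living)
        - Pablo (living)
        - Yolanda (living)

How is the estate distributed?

Verity takes one-third of 1,404,000 = 468,000. The remaining 936,000 passes to the descendants.
The descendants' portion (936,000) is divided into 4 shares of 234,000: Fionn and Delphine each take 234,000; Florian's 234,000 share passes to Florian's issue; Liora's 234,000 share passes to Liora's issue.
Florian's share (234,000) is divided into 2 shares of 117,000: Zelie and Saskia each take 117,000.
Liora's share (234,000) is divided into 4 shares of 58,500: Celia, Ulric, Pablo, and Yolanda each take 58,500.

Verity: 468,000; Zelie: 117,000; Saskia: 117,000; Fionn: 234,000; Delphine: 234,000; Celia: 58,500; Ulric: 58,500; Pablo: 58,500; Yolanda: 58,500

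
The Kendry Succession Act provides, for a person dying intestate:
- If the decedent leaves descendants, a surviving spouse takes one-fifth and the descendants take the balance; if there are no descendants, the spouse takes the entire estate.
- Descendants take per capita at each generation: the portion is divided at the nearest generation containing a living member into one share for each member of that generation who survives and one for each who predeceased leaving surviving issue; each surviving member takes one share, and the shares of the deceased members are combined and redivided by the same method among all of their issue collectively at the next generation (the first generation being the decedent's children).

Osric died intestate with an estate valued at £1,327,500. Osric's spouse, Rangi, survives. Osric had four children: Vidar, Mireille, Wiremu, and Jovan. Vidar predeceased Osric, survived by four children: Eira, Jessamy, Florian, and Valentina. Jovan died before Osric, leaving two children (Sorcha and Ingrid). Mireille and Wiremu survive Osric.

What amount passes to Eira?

Eira receives £88,500.

Rangi takes one-fifth of £1,327,500 = £265,500. The remaining £1,062,000 passes to the descendants.
The descendants' portion (£1,062,000) is divided at the children's generation into 4 shares of £265,500. Mireille and Wiremu each take £265,500. The 2 shares of the deceased (Vidar and Jovan) are combined into a pool of £531,000.
That pool (£531,000) is divided at the grandchildren's generation equally among Eira, Jessamy, Florian, Valentina, Sorcha, and Ingrid: £88,500 each.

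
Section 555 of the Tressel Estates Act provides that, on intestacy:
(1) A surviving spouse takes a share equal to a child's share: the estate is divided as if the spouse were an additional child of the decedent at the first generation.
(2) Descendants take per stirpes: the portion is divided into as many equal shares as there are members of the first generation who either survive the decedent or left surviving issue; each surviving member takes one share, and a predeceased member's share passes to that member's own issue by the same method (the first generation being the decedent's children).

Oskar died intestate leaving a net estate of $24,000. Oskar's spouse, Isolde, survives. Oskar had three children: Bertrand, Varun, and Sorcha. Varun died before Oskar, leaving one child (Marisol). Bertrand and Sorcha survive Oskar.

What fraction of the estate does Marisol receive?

Marisol receives 1/4 of the estate.

The spouse counts as an additional share at the children's level, so there are 4 primary shares of $6,000. Isolde takes one such share ($6,000).
The children's combined portion ($18,000) is divided into 3 shares of $6,000: Bertrand and Sorcha each take $6,000; Varun's $6,000 share passes to Varun's issue.
Varun's share ($6,000) passes entirely to Marisol.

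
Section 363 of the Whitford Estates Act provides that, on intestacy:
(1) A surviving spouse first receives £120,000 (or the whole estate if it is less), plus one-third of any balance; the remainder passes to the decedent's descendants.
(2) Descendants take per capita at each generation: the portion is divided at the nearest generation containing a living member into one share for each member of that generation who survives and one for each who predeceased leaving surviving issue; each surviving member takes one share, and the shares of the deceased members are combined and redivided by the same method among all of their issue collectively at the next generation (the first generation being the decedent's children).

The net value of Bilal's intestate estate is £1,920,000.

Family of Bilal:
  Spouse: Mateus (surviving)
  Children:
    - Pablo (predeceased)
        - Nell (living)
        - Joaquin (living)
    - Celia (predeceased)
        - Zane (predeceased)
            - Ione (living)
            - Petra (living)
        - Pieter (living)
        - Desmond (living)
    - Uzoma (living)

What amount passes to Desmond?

Desmond receives £160,000.

Mateus first takes £120,000, leaving a balance of £1,800,000. Mateus then takes one-third of the balance (£600,000), for a total of £720,000. The remaining £1,200,000 passes to the descendants.
The descendants' portion (£1,200,000) is divided at the children's generation into 3 shares of £400,000. Uzoma takes £400,000. The 2 shares of the deceased (Pablo and Celia) are combined into a pool of £800,000.
That pool (£800,000) is divided at the grandchildren's generation into 5 shares of £160,000. Nell, Joaquin, Pieter, and Desmond each take £160,000. The remaining share for the deceased Zane (£160,000) is carried to the next generation.
That pool (£160,000) is divided at the great-grandchildren's generation equally among Ione and Petra: £80,000 each.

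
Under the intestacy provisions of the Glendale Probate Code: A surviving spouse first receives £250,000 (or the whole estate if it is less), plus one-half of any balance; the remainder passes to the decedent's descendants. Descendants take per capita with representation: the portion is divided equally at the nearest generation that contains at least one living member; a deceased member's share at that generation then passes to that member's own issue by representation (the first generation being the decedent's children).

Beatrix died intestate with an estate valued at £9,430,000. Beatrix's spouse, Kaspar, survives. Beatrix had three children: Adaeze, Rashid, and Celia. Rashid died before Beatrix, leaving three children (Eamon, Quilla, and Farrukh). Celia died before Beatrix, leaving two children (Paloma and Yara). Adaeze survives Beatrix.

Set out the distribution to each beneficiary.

Kaspar: £4,840,000; Adaeze: £1,530,000; Eamon: £510,000; Quilla: £510,000; Farrukh: £510,000; Paloma: £765,000; Yara: £765,000

Kaspar first takes £250,000, leaving a balance of £9,180,000. Kaspar then takes one-half of the balance (£4,590,000), for a total of £4,840,000. The remaining £4,590,000 passes to the descendants.
The descendants' portion (£4,590,000) is divided into 3 shares of £1,530,000: Adaeze takes £1,530,000; Rashid's £1,530,000 share passes to Rashid's issue; Celia's £1,530,000 share passes to Celia's issue.
Rashid's share (£1,530,000) is divided into 3 shares of £510,000: Eamon, Quilla, and Farrukh each take £510,000.
Celia's share (£1,530,000) is divided into 2 shares of £765,000: Paloma and Yara each take £765,000.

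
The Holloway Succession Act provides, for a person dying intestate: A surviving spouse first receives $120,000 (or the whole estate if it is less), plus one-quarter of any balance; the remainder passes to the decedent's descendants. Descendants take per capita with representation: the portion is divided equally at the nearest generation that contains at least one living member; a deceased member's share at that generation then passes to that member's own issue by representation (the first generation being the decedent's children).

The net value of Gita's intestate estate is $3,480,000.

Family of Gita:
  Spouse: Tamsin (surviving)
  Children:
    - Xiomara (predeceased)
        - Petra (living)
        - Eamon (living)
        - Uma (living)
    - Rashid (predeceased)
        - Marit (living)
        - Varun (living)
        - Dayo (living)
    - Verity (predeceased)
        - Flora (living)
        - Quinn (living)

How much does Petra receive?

Tamsin first takes $120,000, leaving a balance of $3,360,000. Tamsin then takes one-quarter of the balance ($840,000), for a total of $960,000. The remaining $2,520,000 passes to the descendants.
No child survives, so the initial division is made at the grandchildren's generation.
The descendants' portion ($2,520,000) is divided into 8 shares of $315,000: Petra, Eamon, Uma, Marit, Varun, Dayo, Flora, and Quinn each take $315,000.

Petra receives $315,000.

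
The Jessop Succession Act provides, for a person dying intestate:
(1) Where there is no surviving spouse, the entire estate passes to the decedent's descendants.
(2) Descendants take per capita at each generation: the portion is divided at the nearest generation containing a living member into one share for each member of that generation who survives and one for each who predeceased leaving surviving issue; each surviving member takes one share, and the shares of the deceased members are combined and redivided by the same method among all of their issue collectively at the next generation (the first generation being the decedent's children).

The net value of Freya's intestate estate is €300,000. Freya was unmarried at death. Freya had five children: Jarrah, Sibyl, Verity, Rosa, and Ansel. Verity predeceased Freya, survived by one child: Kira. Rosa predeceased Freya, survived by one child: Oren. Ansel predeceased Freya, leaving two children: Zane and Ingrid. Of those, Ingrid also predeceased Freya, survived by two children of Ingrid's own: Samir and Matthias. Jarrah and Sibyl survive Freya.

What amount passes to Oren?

Oren receives €45,000.

The entire €300,000 passes to the descendants.
That amount (€300,000) is divided at the children's generation into 5 shares of €60,000. Jarrah and Sibyl each take €60,000. The 3 shares of the deceased (Verity, Rosa, and Ansel) are combined into a pool of €180,000.
That pool (€180,000) is divided at the grandchildren's generation into 4 shares of €45,000. Kira, Oren, and Zane each take €45,000. The remaining share for the deceased Ingrid (€45,000) is carried to the next generation.
That pool (€45,000) is divided at the great-grandchildren's generation equally among Samir and Matthias: €22,500 each.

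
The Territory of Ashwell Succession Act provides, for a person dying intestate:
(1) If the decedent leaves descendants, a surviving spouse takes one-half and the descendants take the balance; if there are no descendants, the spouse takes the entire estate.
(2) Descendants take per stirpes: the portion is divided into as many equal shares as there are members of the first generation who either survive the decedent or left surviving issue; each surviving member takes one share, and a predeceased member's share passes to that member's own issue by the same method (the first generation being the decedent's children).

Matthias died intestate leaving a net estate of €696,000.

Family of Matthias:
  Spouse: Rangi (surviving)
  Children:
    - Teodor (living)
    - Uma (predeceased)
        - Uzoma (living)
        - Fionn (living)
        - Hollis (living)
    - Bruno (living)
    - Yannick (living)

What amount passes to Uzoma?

Rangi takes one-half of €696,000 = €348,000. The remaining €348,000 passes to the descendants.
The descendants' portion (€348,000) is divided into 4 shares of €87,000: Teodor, Bruno, and Yannick each take €87,000; Uma's €87,000 share passes to Uma's issue.
Uma's share (€87,000) is divided into 3 shares of €29,000: Uzoma, Fionn, and Hollis each take €29,000.

Uzoma receives €29,000.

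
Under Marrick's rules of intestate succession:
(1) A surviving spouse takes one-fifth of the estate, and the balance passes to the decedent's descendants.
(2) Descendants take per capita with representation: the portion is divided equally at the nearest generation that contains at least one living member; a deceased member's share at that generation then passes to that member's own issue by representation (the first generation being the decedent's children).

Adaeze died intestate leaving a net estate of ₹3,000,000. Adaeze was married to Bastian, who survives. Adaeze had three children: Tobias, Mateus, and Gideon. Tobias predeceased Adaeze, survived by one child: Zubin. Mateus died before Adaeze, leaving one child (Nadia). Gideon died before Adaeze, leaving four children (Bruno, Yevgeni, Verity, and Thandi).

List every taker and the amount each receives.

Bastian takes one-fifth of ₹3,000,000 = ₹600,000. The remaining ₹2,400,000 passes to the descendants.
No child survives, so the initial division is made at the grandchildren's generation.
The descendants' portion (₹2,400,000) is divided into 6 shares of ₹400,000: Zubin, Nadia, Bruno, Yevgeni, Verity, and Thandi each take ₹400,000.

Bastian: ₹600,000; Zubin: ₹400,000; Nadia: ₹400,000; Bruno: ₹400,000; Yevgeni: ₹400,000; Verity: ₹400,000; Thandi: ₹400,000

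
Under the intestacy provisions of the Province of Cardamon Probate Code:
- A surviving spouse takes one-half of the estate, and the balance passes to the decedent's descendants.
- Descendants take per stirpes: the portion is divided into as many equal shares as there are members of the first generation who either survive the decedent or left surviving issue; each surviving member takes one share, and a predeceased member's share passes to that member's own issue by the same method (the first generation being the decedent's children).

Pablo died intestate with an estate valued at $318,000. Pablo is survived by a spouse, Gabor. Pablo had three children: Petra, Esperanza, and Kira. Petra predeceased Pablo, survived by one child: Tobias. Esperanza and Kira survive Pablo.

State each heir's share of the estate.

Gabor: $159,000; Tobias: $53,000; Esperanza: $53,000; Kira: $53,000

Gabor takes one-half of $318,000 = $159,000. The remaining $159,000 passes to the descendants.
The descendants' portion ($159,000) is divided into 3 shares of $53,000: Esperanza and Kira each take $53,000; Petra's $53,000 share passes to Petra's issue.
Petra's share ($53,000) passes entirely to Tobias.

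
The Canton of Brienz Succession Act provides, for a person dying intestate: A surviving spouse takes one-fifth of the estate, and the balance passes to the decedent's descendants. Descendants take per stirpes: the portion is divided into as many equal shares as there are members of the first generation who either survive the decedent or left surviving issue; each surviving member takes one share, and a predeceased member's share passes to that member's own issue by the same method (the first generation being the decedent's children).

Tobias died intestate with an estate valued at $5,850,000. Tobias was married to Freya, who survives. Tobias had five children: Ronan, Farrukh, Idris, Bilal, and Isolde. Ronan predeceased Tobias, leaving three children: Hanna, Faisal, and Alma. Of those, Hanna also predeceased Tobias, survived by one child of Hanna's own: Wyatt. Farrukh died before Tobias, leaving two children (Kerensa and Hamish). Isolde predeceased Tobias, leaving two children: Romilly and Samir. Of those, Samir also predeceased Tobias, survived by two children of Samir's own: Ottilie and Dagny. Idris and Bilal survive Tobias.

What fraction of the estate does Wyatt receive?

Wyatt receives 4/75 of the estate.

Freya takes one-fifth of $5,850,000 = $1,170,000. The remaining $4,680,000 passes to the descendants.
The descendants' portion ($4,680,000) is divided into 5 shares of $936,000: Idris and Bilal each take $936,000; Ronan's $936,000 share passes to Ronan's issue; Farrukh's $936,000 share passes to Farrukh's issue; Isolde's $936,000 share passes to Isolde's issue.
Ronan's share ($936,000) is divided into 3 shares of $312,000: Faisal and Alma each take $312,000; Hanna's $312,000 share passes to Hanna's issue.
Hanna's share ($312,000) passes entirely to Wyatt.
Farrukh's share ($936,000) is divided into 2 shares of $468,000: Kerensa and Hamish each take $468,000.
Isolde's share ($936,000) is divided into 2 shares of $468,000: Romilly takes $468,000; Samir's $468,000 share passes to Samir's issue.
Samir's share ($468,000) is divided into 2 shares of $234,000: Ottilie and Dagny each take $234,000.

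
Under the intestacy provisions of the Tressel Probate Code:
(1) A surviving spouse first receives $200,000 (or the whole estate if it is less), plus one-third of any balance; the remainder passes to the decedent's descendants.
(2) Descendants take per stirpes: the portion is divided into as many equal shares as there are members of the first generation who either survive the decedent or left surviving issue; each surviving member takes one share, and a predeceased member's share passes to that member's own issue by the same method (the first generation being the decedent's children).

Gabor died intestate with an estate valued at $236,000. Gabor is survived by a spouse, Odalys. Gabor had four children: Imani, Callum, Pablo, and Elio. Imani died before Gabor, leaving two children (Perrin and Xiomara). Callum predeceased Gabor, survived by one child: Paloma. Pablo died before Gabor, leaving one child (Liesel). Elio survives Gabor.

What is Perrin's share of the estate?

Perrin receives $3,000.

Odalys first takes $200,000, leaving a balance of $36,000. Odalys then takes one-third of the balance ($12,000), for a total of $212,000. The remaining $24,000 passes to the descendants.
The descendants' portion ($24,000) is divided into 4 shares of $6,000: Elio takes $6,000; Imani's $6,000 share passes to Imani's issue; Callum's $6,000 share passes to Callum's issue; Pablo's $6,000 share passes to Pablo's issue.
Imani's share ($6,000) is divided into 2 shares of $3,000: Perrin and Xiomara each take $3,000.
Callum's share ($6,000) passes entirely to Paloma.
Pablo's share ($6,000) passes entirely to Liesel.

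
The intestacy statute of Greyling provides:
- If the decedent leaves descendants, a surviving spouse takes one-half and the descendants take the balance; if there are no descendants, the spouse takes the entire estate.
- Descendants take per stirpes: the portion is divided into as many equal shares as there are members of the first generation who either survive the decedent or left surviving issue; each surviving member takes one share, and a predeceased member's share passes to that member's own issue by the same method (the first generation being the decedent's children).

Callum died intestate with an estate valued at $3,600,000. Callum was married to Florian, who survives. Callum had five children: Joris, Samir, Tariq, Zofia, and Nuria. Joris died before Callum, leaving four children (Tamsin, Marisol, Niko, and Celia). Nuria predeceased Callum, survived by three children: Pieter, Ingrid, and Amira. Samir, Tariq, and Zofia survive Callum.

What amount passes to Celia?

Celia receives $90,000.

Florian takes one-half of $3,600,000 = $1,800,000. The remaining $1,800,000 passes to the descendants.
The descendants' portion ($1,800,000) is divided into 5 shares of $360,000: Samir, Tariq, and Zofia each take $360,000; Joris's $360,000 share passes to Joris's issue; Nuria's $360,000 share passes to Nuria's issue.
Joris's share ($360,000) is divided into 4 shares of $90,000: Tamsin, Marisol, Niko, and Celia each take $90,000.
Nuria's share ($360,000) is divided into 3 shares of $120,000: Pieter, Ingrid, and Amira each take $120,000.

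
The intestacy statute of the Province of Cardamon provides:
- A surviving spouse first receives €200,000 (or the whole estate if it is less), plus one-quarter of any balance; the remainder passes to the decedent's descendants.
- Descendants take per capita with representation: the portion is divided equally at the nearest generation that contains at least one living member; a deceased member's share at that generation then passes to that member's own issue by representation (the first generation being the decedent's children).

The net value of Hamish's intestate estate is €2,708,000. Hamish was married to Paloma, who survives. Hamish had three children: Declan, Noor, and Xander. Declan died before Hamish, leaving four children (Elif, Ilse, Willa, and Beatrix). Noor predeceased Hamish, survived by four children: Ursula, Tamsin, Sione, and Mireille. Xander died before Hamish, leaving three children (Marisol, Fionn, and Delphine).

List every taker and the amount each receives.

Paloma first takes €200,000, leaving a balance of €2,508,000. Paloma then takes one-quarter of the balance (€627,000), for a total of €827,000. The remaining €1,881,000 passes to the descendants.
No child survives, so the initial division is made at the grandchildren's generation.
The descendants' portion (€1,881,000) is divided into 11 shares of €171,000: Elif, Ilse, Willa, Beatrix, Ursula, Tamsin, Sione, Mireille, Marisol, Fionn, and Delphine each take €171,000.

Paloma: €827,000; Elif: €171,000; Ilse: €171,000; Willa: €171,000; Beatrix: €171,000; Ursula: €171,000; Tamsin: €171,000; Sione: €171,000; Mireille: €171,000; Marisol: €171,000; Fionn: €171,000; Delphine: €171,000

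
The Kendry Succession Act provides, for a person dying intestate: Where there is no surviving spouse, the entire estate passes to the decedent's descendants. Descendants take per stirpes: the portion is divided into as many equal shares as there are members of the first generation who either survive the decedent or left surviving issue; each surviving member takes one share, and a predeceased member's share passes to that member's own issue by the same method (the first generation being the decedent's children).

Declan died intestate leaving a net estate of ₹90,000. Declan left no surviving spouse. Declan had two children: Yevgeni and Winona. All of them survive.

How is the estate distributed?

The entire ₹90,000 passes to the descendants.
That amount (₹90,000) is divided into 2 shares of ₹45,000: Yevgeni and Winona each take ₹45,000.

Yevgeni: ₹45,000; Winona: ₹45,000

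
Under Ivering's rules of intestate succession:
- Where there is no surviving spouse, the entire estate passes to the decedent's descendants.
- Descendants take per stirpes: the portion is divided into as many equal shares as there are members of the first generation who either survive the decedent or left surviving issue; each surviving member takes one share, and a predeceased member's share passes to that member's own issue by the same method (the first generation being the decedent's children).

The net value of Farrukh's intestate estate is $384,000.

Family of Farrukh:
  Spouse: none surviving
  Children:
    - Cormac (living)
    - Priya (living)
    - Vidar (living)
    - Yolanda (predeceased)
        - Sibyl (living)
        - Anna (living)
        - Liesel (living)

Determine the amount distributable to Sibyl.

Sibyl receives $32,000.

The entire $384,000 passes to the descendants.
That amount ($384,000) is divided into 4 shares of $96,000: Cormac, Priya, and Vidar each take $96,000; Yolanda's $96,000 share passes to Yolanda's issue.
Yolanda's share ($96,000) is divided into 3 shares of $32,000: Sibyl, Anna, and Liesel each take $32,000.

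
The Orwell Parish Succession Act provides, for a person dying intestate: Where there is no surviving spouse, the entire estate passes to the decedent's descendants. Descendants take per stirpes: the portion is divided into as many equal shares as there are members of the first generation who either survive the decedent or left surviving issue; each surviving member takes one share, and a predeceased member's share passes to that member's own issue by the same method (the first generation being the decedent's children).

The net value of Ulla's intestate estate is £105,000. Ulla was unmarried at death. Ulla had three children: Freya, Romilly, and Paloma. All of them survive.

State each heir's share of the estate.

The entire £105,000 passes to the descendants.
That amount (£105,000) is divided into 3 shares of £35,000: Freya, Romilly, and Paloma each take £35,000.

Freya: £35,000; Romilly: £35,000; Paloma: £35,000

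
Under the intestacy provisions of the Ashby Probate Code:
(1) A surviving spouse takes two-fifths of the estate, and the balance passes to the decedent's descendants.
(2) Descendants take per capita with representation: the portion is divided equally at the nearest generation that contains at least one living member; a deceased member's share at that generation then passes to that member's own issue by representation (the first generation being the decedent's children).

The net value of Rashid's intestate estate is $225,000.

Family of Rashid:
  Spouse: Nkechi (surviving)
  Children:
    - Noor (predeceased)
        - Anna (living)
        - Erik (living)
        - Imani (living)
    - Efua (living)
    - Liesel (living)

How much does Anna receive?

Anna receives $15,000.

Nkechi takes two-fifths of $225,000 = $90,000. The remaining $135,000 passes to the descendants.
The descendants' portion ($135,000) is divided into 3 shares of $45,000: Efua and Liesel each take $45,000; Noor's $45,000 share passes to Noor's issue.
Noor's share ($45,000) is divided into 3 shares of $15,000: Anna, Erik, and Imani each take $15,000.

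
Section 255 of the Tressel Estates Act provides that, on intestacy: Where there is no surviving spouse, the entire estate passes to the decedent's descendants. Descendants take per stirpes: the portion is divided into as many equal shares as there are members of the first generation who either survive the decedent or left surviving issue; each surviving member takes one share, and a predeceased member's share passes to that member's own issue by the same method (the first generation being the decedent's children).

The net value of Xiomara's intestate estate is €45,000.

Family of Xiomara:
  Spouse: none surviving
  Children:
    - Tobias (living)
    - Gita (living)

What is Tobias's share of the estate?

The entire €45,000 passes to the descendants.
That amount (€45,000) is divided into 2 shares of €22,500: Tobias and Gita each take €22,500.

Tobias receives €22,500.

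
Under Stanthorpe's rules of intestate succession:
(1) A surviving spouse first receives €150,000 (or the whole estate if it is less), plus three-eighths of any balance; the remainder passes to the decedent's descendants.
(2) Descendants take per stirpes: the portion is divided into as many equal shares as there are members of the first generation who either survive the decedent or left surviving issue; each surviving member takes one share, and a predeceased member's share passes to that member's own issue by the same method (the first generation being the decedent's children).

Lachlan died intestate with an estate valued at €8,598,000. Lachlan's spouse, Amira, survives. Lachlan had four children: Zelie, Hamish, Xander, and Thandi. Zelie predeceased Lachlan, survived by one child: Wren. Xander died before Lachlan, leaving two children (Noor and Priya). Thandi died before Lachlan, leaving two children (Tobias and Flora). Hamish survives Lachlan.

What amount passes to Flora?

Amira first takes €150,000, leaving a balance of €8,448,000. Amira then takes three-eighths of the balance (€3,168,000), for a total of €3,318,000. The remaining €5,280,000 passes to the descendants.
The descendants' portion (€5,280,000) is divided into 4 shares of €1,320,000: Hamish takes €1,320,000; Zelie's €1,320,000 share passes to Zelie's issue; Xander's €1,320,000 share passes to Xander's issue; Thandi's €1,320,000 share passes to Thandi's issue.
Zelie's share (€1,320,000) passes entirely to Wren.
Xander's share (€1,320,000) is divided into 2 shares of €660,000: Noor and Priya each take €660,000.
Thandi's share (€1,320,000) is divided into 2 shares of €660,000: Tobias and Flora each take €660,000.

Flora receives €660,000.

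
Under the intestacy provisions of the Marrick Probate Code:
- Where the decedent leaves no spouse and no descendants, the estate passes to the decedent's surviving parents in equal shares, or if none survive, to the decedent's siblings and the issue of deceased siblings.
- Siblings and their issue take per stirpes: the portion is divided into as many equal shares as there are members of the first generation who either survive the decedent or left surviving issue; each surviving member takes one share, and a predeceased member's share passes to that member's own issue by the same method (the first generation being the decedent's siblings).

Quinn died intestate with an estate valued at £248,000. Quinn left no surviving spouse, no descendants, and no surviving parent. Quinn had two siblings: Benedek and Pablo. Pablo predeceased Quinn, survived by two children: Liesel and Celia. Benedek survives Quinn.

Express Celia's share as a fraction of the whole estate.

Celia receives 1/4 of the estate.

The entire £248,000 passes to the siblings and their issue.
That amount (£248,000) is divided into 2 shares of £124,000: Benedek takes £124,000; Pablo's £124,000 share passes to Pablo's issue.
Pablo's share (£124,000) is divided into 2 shares of £62,000: Liesel and Celia each take £62,000.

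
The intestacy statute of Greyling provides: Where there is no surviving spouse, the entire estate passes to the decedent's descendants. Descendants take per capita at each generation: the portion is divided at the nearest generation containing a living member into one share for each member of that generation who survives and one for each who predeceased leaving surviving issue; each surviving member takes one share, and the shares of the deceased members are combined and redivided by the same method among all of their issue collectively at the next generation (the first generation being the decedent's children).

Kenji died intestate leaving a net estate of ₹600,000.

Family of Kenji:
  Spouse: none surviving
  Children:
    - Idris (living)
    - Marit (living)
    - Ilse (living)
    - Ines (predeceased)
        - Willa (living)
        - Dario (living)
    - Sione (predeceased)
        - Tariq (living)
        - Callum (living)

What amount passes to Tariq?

Tariq receives ₹60,000.

The entire ₹600,000 passes to the descendants.
That amount (₹600,000) is divided at the children's generation into 5 shares of ₹120,000. Idris, Marit, and Ilse each take ₹120,000. The 2 shares of the deceased (Ines and Sione) are combined into a pool of ₹240,000.
That pool (₹240,000) is divided at the grandchildren's generation equally among Willa, Dario, Tariq, and Callum: ₹60,000 each.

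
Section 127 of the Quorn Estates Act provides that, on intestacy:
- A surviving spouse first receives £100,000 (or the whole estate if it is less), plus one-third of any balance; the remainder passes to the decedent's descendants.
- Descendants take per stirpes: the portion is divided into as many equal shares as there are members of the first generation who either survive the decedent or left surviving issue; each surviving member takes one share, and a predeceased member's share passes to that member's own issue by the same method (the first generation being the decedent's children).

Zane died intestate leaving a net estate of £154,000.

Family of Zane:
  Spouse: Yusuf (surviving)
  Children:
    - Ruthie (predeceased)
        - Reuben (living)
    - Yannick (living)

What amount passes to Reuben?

Reuben receives £18,000.

Yusuf first takes £100,000, leaving a balance of £54,000. Yusuf then takes one-third of the balance (£18,000), for a total of £118,000. The remaining £36,000 passes to the descendants.
The descendants' portion (£36,000) is divided into 2 shares of £18,000: Yannick takes £18,000; Ruthie's £18,000 share passes to Ruthie's issue.
Ruthie's share (£18,000) passes entirely to Reuben.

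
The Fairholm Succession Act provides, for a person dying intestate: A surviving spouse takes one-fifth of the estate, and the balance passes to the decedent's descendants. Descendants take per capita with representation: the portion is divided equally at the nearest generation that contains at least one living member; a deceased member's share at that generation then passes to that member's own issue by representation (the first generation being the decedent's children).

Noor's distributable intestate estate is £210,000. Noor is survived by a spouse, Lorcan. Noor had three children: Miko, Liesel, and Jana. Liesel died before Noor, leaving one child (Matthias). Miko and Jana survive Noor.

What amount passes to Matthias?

Matthias receives £56,000.

Lorcan takes one-fifth of £210,000 = £42,000. The remaining £168,000 passes to the descendants.
The descendants' portion (£168,000) is divided into 3 shares of £56,000: Miko and Jana each take £56,000; Liesel's £56,000 share passes to Liesel's issue.
Liesel's share (£56,000) passes entirely to Matthias.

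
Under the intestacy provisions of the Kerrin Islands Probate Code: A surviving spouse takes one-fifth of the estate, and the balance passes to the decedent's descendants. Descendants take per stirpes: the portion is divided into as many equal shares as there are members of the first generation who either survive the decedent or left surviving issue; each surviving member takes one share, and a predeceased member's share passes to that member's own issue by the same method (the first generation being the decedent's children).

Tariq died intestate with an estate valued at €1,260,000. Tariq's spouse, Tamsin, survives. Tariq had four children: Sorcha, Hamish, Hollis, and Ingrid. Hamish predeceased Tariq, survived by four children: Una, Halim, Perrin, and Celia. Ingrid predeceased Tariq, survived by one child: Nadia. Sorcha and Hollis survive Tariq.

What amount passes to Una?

Una receives €63,000.

Tamsin takes one-fifth of €1,260,000 = €252,000. The remaining €1,008,000 passes to the descendants.
The descendants' portion (€1,008,000) is divided into 4 shares of €252,000: Sorcha and Hollis each take €252,000; Hamish's €252,000 share passes to Hamish's issue; Ingrid's €252,000 share passes to Ingrid's issue.
Hamish's share (€252,000) is divided into 4 shares of €63,000: Una, Halim, Perrin, and Celia each take €63,000.
Ingrid's share (€252,000) passes entirely to Nadia.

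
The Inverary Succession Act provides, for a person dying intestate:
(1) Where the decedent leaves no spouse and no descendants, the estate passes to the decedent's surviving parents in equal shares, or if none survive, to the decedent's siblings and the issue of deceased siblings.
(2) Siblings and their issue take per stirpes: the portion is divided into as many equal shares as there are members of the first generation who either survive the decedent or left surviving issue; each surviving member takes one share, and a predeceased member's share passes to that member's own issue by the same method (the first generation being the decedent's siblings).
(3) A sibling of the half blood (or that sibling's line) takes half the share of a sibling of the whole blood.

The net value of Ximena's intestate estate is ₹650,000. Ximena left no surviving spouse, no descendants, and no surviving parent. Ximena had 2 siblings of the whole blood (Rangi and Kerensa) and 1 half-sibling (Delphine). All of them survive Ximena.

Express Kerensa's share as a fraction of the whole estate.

Kerensa receives 2/5 of the estate.

The entire ₹650,000 passes to the siblings and their issue.
Counting each half-blood sibling's line as half a unit, there are 5/2 units in ₹650,000, so one unit is ₹260,000. Whole-blood lines (Rangi and Kerensa) take ₹260,000 each; half-blood lines (Delphine) take ₹130,000 each.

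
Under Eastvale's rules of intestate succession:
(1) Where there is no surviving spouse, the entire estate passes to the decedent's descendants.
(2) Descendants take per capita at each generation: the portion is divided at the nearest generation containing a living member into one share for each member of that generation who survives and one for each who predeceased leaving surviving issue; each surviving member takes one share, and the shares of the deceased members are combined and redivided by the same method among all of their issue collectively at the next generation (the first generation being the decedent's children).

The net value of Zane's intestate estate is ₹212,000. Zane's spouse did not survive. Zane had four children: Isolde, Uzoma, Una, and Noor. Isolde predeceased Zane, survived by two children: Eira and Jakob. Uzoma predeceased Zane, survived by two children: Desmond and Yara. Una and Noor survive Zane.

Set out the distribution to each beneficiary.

The entire ₹212,000 passes to the descendants.
That amount (₹212,000) is divided at the children's generation into 4 shares of ₹53,000. Una and Noor each take ₹53,000. The 2 shares of the deceased (Isolde and Uzoma) are combined into a pool of ₹106,000.
That pool (₹106,000) is divided at the grandchildren's generation equally among Eira, Jakob, Desmond, and Yara: ₹26,500 each.

Eira: ₹26,500; Jakob: ₹26,500; Desmond: ₹26,500; Yara: ₹26,500; Una: ₹53,000; Noor: ₹53,000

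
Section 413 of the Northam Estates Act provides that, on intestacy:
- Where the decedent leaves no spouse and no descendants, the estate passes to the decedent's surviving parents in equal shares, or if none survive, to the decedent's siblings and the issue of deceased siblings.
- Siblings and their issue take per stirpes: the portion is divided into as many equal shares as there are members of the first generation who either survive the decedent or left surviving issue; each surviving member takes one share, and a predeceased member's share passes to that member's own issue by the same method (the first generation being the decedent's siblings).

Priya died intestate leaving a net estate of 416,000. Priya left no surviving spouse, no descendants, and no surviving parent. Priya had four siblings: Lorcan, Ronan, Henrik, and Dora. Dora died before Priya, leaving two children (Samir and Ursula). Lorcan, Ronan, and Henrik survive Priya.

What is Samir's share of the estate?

The entire 416,000 passes to the siblings and their issue.
That amount (416,000) is divided into 4 shares of 104,000: Lorcan, Ronan, and Henrik each take 104,000; Dora's 104,000 share passes to Dora's issue.
Dora's share (104,000) is divided into 2 shares of 52,000: Samir and Ursula each take 52,000.

Samir receives 52,000.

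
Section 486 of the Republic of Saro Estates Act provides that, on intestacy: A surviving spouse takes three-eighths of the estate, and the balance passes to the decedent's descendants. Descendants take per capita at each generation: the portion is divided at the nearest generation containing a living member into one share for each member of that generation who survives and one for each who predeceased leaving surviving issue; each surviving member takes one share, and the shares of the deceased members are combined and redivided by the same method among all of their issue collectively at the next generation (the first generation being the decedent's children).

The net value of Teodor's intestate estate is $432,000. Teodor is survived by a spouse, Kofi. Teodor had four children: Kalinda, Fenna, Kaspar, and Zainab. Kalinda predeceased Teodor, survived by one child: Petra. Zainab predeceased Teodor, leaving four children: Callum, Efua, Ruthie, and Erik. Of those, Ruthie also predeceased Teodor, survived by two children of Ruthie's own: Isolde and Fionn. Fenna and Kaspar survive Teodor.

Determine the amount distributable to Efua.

Kofi takes three-eighths of $432,000 = $162,000. The remaining $270,000 passes to the descendants.
The descendants' portion ($270,000) is divided at the children's generation into 4 shares of $67,500. Fenna and Kaspar each take $67,500. The 2 shares of the deceased (Kalinda and Zainab) are combined into a pool of $135,000.
That pool ($135,000) is divided at the grandchildren's generation into 5 shares of $27,000. Petra, Callum, Efua, and Erik each take $27,000. The remaining share for the deceased Ruthie ($27,000) is carried to the next generation.
That pool ($27,000) is divided at the great-grandchildren's generation equally among Isolde and Fionn: $13,500 each.

Efua receives $27,000.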